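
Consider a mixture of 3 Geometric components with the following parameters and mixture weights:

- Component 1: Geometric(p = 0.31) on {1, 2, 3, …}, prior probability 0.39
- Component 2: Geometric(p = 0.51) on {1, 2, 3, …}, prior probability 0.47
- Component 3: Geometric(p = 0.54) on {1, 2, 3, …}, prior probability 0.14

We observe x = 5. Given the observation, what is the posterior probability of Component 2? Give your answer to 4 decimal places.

The responsibility of component k is w_k f_k(x) divided by Σ_j w_j f_j(x).
Evaluate each component's likelihood at the observed value:
  p_1 = 0.0702681
  p_2 = 0.0294005
  p_3 = 0.0241783
Weight by the priors:
  w_1·p_1 = 0.39 × 0.0702681 = 0.0274045
  w_2·p_2 = 0.47 × 0.0294005 = 0.0138182
  w_3·p_3 = 0.14 × 0.0241783 = 0.00338496
Marginal: 0.0274045 + 0.0138182 + 0.00338496 = 0.0446077
P(Component 2 | data) ≈ 0.3098

0.3098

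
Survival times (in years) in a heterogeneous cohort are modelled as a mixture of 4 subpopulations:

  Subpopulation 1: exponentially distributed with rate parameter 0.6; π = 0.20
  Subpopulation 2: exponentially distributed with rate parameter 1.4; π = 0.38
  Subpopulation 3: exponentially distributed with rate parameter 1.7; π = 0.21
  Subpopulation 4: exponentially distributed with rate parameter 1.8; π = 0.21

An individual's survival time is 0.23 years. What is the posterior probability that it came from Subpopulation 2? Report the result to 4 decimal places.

0.3928

Apply Bayes' rule: the posterior for each component is proportional to its prior times its likelihood at x.
Component likelihoods at x = 0.23 years:
  f_1 = 0.522659
  f_2 = 1.01458
  f_3 = 1.14985
  f_4 = 1.1898
Multiply by the mixture weights:
  w_1·f_1 = 0.20 × 0.522659 = 0.104532
  w_2·f_2 = 0.38 × 1.01458 = 0.385539
  w_3·f_3 = 0.21 × 1.14985 = 0.241468
  w_4·f_4 = 0.21 × 1.1898 = 0.249858
Sum: 0.104532 + 0.385539 + 0.241468 + 0.249858 = 0.981397
Responsibility of Subpopulation 2: 0.385539 / 0.981397 ≈ 0.3928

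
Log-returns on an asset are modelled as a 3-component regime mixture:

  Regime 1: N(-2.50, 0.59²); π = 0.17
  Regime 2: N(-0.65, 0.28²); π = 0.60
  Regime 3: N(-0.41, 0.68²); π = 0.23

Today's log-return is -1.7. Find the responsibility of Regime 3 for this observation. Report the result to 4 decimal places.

Apply Bayes' rule: the posterior for each component is proportional to its prior times its likelihood at x.
Normal densities:
  L_1 = 0.269663
  L_2 = 0.00125927
  L_3 = 0.0970342
Weight by the priors:
  w_1·L_1 = 0.17 × 0.269663 = 0.0458427
  w_2·L_2 = 0.60 × 0.00125927 = 0.000755562
  w_3·L_3 = 0.23 × 0.0970342 = 0.0223179
Denominator: 0.0458427 + 0.000755562 + 0.0223179 = 0.0689161
P(Regime 3 | the observation) ≈ 0.3238

0.3238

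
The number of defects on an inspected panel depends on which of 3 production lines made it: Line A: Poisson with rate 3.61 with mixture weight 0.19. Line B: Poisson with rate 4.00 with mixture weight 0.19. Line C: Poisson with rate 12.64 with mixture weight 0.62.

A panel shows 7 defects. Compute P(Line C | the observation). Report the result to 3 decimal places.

Posterior ∝ prior × likelihood, so P(k | x) ∝ w_k f_k(x); normalise over all components.
Evaluate each component's likelihood at the observed value:
  f_A = e^(−3.61)·3.61^7/7! = 0.0428861
  f_B = e^(−4.00)·4.00^7/7! = 0.0595404
  f_C = e^(−12.64)·12.64^7/7! = 0.0331373
Prior × likelihood for each component:
  w_A·f_A = 0.19 × 0.0428861 = 0.00814836
  w_B·f_B = 0.19 × 0.0595404 = 0.0113127
  w_C·f_C = 0.62 × 0.0331373 = 0.0205451
Marginal: 0.00814836 + 0.0113127 + 0.0205451 = 0.0400061
P(Line C | data) = 0.0205451 / 0.0400061 ≈ 0.514

0.514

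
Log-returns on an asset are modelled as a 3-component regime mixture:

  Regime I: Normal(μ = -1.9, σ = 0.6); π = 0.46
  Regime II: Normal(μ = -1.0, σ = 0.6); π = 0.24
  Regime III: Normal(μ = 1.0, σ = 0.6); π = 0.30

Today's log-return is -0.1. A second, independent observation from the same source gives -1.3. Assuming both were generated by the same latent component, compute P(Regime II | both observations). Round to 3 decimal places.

The responsibility of component k is π_k f_k(x) divided by Σ_j π_j f_j(x).
Since both observations come from the same component, the likelihood for component k is f_k(x₁)·f_k(x₂).
  L_I = [(1/(0.6·√(2π)))·exp(−(-0.1−-1.9)²/(2·0.6²)) = 0.664904·exp(-4.50000) = 0.00738641] × [0.403285] = 0.00297883
  L_II = [(1/(0.6·√(2π)))·exp(−(-0.1−-1.0)²/(2·0.6²)) = 0.664904·exp(-1.12500) = 0.215863] × [0.586776] = 0.126663
  L_III = [(1/(0.6·√(2π)))·exp(−(-0.1−1.0)²/(2·0.6²)) = 0.664904·exp(-1.68056) = 0.123852] × [0.000428451] = 5.30644e-05
Prior × likelihood for each component:
  π_I·L_I = 0.46 × 0.00297883 = 0.00137026
  π_II·L_II = 0.24 × 0.126663 = 0.0303991
  π_III·L_III = 0.30 × 5.30644e-05 = 1.59193e-05
Denominator: 0.00137026 + 0.0303991 + 1.59193e-05 = 0.0317853
P(Regime II | x₁, x₂) = 0.0303991 / 0.0317853 ≈ 0.956

0.956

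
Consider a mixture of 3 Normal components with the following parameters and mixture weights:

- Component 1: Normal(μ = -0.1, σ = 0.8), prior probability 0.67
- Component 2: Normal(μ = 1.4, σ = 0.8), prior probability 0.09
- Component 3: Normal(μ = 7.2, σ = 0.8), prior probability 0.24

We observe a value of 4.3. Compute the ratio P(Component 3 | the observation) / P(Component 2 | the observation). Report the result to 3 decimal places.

2.667

Since P(k|x) ∝ π_k f_k(x), the posterior odds are π_i f_i(x) / (π_j f_j(x)).
Normal densities:
  p_1 = 1.34622e-07
  p_2 = 0.000698827
  p_3 = 0.000698827
0.000167718 / 6.28944e-05 ≈ 2.667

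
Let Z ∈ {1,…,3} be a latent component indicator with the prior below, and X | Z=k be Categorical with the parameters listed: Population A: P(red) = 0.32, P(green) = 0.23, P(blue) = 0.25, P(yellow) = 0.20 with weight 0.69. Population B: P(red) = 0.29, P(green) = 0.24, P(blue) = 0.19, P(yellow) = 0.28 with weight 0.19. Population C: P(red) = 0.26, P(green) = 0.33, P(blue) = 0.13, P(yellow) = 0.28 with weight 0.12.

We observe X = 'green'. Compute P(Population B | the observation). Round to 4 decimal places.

0.1870

Apply Bayes' rule: the posterior for each component is proportional to its prior times its likelihood at x.
Component likelihoods at x = 'green':
  p_A = P(green | comp) = 0.23
  p_B = P(green | comp) = 0.24
  p_C = P(green | comp) = 0.33
Unnormalised posteriors:
  π_A·p_A = 0.69 × 0.23 = 0.1587
  π_B·p_B = 0.19 × 0.24 = 0.0456
  π_C·p_C = 0.12 × 0.33 = 0.0396
Sum: 0.1587 + 0.0456 + 0.0396 = 0.2439
So the posterior for Population B is 0.0456 / 0.2439 ≈ 0.1870.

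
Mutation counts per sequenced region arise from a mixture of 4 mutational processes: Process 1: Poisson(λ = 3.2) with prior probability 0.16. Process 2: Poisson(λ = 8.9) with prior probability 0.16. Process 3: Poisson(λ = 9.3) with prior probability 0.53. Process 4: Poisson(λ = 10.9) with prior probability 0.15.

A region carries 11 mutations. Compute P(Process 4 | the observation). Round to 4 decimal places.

0.2039

The responsibility of component k is π_k f_k(x) divided by Σ_j π_j f_j(x).
Poisson probabilities:
  L_1 = e^(−3.2)·3.2^11/11! = 0.000367919
  L_2 = e^(−8.9)·8.9^11/11! = 0.094823
  L_3 = e^(−9.3)·9.3^11/11! = 0.10309
  L_4 = e^(−10.9)·10.9^11/11! = 0.119323
Prior × likelihood for each component:
  π_1·L_1 = 0.16 × 0.000367919 = 5.8867e-05
  π_2·L_2 = 0.16 × 0.094823 = 0.0151717
  π_3·L_3 = 0.53 × 0.10309 = 0.0546379
  π_4·L_4 = 0.15 × 0.119323 = 0.0178985
Marginal: 5.8867e-05 + 0.0151717 + 0.0546379 + 0.0178985 = 0.0877669
So the posterior for Process 4 is 0.0178985 / 0.0877669 ≈ 0.2039.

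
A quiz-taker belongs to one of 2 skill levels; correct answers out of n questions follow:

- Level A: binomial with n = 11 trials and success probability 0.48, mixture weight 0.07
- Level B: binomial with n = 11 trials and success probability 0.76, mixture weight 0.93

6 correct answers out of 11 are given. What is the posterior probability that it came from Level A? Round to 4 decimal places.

0.1857

Posterior ∝ prior × likelihood, so P(k | x) ∝ w_k f_k(x); normalise over all components.
Binomial probabilities:
  p_A = C(11,6)·0.48^6·0.52^5 = 462·0.0122306·0.0380204 = 0.214836
  p_B = C(11,6)·0.76^6·0.24^5 = 462·0.1927·0.000796262 = 0.0708891
Weight by the priors:
  w_A·p_A = 0.07 × 0.214836 = 0.0150385
  w_B·p_B = 0.93 × 0.0708891 = 0.0659269
Marginal: 0.0150385 + 0.0659269 = 0.0809654
Responsibility of Level A: 0.0150385 / 0.0809654 ≈ 0.1857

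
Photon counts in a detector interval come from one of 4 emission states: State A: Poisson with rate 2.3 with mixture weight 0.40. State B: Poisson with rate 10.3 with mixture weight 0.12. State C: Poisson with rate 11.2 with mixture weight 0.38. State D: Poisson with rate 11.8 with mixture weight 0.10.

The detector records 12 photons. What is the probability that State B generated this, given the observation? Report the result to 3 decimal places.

0.183

P(component k | x) = π_k·f_k(x) / marginal(x), where marginal(x) = Σ_j π_j·f_j(x).
Poisson probabilities:
  L_A = e^(−2.3)·2.3^12/12! = 4.58691e-06
  L_B = e^(−10.3)·10.3^12/12! = 0.10011
  L_C = e^(−11.2)·11.2^12/12! = 0.11122
  L_D = e^(−11.8)·11.8^12/12! = 0.114175
Weight by the priors:
  π_A·L_A = 0.40 × 4.58691e-06 = 1.83476e-06
  π_B·L_B = 0.12 × 0.10011 = 0.0120132
  π_C·L_C = 0.38 × 0.11122 = 0.0422634
  π_D·L_D = 0.10 × 0.114175 = 0.0114175
Normaliser: 1.83476e-06 + 0.0120132 + 0.0422634 + 0.0114175 = 0.065696
So the posterior for State B is 0.0120132 / 0.065696 ≈ 0.183.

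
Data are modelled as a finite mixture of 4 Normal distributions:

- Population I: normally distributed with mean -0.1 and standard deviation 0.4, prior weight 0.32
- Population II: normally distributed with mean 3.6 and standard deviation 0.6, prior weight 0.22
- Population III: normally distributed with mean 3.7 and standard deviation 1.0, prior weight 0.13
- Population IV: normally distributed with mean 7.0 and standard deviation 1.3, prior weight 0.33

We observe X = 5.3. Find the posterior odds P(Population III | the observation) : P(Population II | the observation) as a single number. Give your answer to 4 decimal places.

Only the two components matter; the odds are (w_i f_i(x)) / (w_j f_j(x)).
Normal densities:
  p_I = (1/(0.4·√(2π)))·exp(−(5.3−-0.1)²/(2·0.4²)) = 0.997356·exp(-91.12500) = 2.65317e-40
  p_II = (1/(0.6·√(2π)))·exp(−(5.3−3.6)²/(2·0.6²)) = 0.664904·exp(-4.01389) = 0.0120102
  p_III = (1/(1.0·√(2π)))·exp(−(5.3−3.7)²/(2·1.0²)) = 0.398942·exp(-1.28000) = 0.110921
  p_IV = (1/(1.3·√(2π)))·exp(−(5.3−7.0)²/(2·1.3²)) = 0.306879·exp(-0.85503) = 0.130506
Odds = (0.13/0.22) × (0.110921/0.0120102) = 0.590909 × 9.23558 ≈ 5.4574

5.4574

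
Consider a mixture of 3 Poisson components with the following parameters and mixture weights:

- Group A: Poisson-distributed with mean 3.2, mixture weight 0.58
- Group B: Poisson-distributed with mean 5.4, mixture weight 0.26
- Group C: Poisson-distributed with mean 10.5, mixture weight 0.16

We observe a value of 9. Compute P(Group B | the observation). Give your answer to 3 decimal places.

0.374

Apply Bayes' rule: the posterior for each component is proportional to its prior times its likelihood at x.
Poisson probabilities:
  f_A = e^(−3.2)·3.2^9/9! = 0.00395225
  f_B = e^(−5.4)·5.4^9/9! = 0.0485949
  f_C = e^(−10.5)·10.5^9/9! = 0.11772
Multiply by the mixture weights:
  π_A·f_A = 0.58 × 0.00395225 = 0.00229231
  π_B·f_B = 0.26 × 0.0485949 = 0.0126347
  π_C·f_C = 0.16 × 0.11772 = 0.0188351
Denominator: 0.00229231 + 0.0126347 + 0.0188351 = 0.0337621
P(Group B | 9) ≈ 0.374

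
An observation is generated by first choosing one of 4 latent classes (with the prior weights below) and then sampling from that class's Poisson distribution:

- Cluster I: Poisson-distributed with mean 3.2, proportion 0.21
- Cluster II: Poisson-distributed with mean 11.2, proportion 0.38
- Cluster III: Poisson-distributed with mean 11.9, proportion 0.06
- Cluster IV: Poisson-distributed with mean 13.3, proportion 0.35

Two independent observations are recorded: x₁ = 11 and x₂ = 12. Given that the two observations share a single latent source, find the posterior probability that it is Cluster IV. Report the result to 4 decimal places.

By Bayes' theorem, P(k | x) = P(Z=k) f_k(x) / Σ_j P(Z=j) f_j(x).
Since both observations come from the same component, the likelihood for component k is f_k(x₁)·f_k(x₂).
  f_I = [e^(−3.2)·3.2^11/11! = 0.000367919] × [9.81116e-05] = 3.60971e-08
  f_II = [e^(−11.2)·11.2^11/11! = 0.119164] × [0.11122] = 0.0132533
  f_III = [e^(−11.9)·11.9^11/11! = 0.115281] × [0.11432] = 0.0131789
  f_IV = [e^(−13.3)·13.3^11/11! = 0.0966264] × [0.107094] = 0.0103481
Unnormalised posteriors:
  P(Z=I)·f_I = 0.21 × 3.60971e-08 = 7.58039e-09
  P(Z=II)·f_II = 0.38 × 0.0132533 = 0.00503627
  P(Z=III)·f_III = 0.06 × 0.0131789 = 0.000790733
  P(Z=IV)·f_IV = 0.35 × 0.0103481 = 0.00362185
Sum: 7.58039e-09 + 0.00503627 + 0.000790733 + 0.00362185 = 0.00944886
P(Cluster IV | x) ≈ 0.3833

0.3833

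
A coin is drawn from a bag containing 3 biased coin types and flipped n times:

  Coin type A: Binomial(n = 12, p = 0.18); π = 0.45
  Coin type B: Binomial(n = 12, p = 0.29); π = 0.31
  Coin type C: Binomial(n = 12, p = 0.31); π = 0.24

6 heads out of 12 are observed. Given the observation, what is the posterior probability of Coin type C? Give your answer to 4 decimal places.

0.4484

By Bayes' theorem, P(k | x) = w_k f_k(x) / Σ_j w_j f_j(x).
Evaluate each component's likelihood at the observed value:
  L_A = 0.00955411
  L_B = 0.0704061
  L_C = 0.0884987
Multiply by the mixture weights:
  w_A·L_A = 0.45 × 0.00955411 = 0.00429935
  w_B·L_B = 0.31 × 0.0704061 = 0.0218259
  w_C·L_C = 0.24 × 0.0884987 = 0.0212397
Marginal: 0.00429935 + 0.0218259 + 0.0212397 = 0.0473649
P(Coin type C | x) ≈ 0.4484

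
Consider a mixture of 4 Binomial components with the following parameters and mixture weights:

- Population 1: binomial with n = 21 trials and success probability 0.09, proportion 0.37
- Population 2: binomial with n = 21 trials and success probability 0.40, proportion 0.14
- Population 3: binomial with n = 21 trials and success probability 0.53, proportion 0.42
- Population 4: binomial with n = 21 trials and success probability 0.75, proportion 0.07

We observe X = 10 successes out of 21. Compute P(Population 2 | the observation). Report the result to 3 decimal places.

By Bayes' theorem, P(k | x) = w_k f_k(x) / Σ_j w_j f_j(x).
Evaluate each component's likelihood at the observed value:
  f_1 = 4.35818e-06
  f_2 = 0.13418
  f_3 = 0.152497
  f_4 = 0.00473563
Prior × likelihood for each component:
  w_1·f_1 = 0.37 × 4.35818e-06 = 1.61253e-06
  w_2·f_2 = 0.14 × 0.13418 = 0.0187852
  w_3·f_3 = 0.42 × 0.152497 = 0.0640486
  w_4·f_4 = 0.07 × 0.00473563 = 0.000331494
Denominator: 1.61253e-06 + 0.0187852 + 0.0640486 + 0.000331494 = 0.0831669
P(Population 2 | 10 successes out of 21) ≈ 0.226

0.226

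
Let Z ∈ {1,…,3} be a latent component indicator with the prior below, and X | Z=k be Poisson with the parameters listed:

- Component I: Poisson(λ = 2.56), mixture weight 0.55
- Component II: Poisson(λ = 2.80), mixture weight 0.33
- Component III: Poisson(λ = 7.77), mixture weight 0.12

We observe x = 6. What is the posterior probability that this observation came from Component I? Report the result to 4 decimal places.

By Bayes' theorem, P(k | x) = P(Z=k) f_k(x) / Σ_j P(Z=j) f_j(x).
Poisson probabilities:
  L_I = 0.0302213
  L_II = 0.0406997
  L_III = 0.12904
Prior × likelihood for each component:
  P(Z=I)·L_I = 0.55 × 0.0302213 = 0.0166217
  P(Z=II)·L_II = 0.33 × 0.0406997 = 0.0134309
  P(Z=III)·L_III = 0.12 × 0.12904 = 0.0154848
Evidence: 0.0166217 + 0.0134309 + 0.0154848 = 0.0455375
So the posterior for Component I is 0.0166217 / 0.0455375 ≈ 0.3650.

0.3650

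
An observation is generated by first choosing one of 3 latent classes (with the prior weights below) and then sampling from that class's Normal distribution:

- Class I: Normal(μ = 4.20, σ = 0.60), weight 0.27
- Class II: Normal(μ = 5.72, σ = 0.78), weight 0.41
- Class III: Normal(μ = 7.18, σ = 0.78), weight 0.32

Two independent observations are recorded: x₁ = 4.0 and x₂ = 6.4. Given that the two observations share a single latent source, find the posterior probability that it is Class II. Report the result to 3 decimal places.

The responsibility of component k is P(Z=k) f_k(x) divided by Σ_j P(Z=j) f_j(x).
Since both observations come from the same component, the likelihood for component k is f_k(x₁)·f_k(x₂).
  f_I = [(1/(0.60·√(2π)))·exp(−(4.0−4.20)²/(2·0.60²)) = 0.664904·exp(-0.05556) = 0.628972] × [0.000800451] = 0.000503461
  f_II = [(1/(0.78·√(2π)))·exp(−(4.0−5.72)²/(2·0.78²)) = 0.511464·exp(-2.43130) = 0.0449694] × [0.349766] = 0.0157288
  f_III = [(1/(0.78·√(2π)))·exp(−(4.0−7.18)²/(2·0.78²)) = 0.511464·exp(-8.31065) = 0.000125761] × [0.310219] = 3.90134e-05
Multiply by the mixture weights:
  P(Z=I)·f_I = 0.27 × 0.000503461 = 0.000135935
  P(Z=II)·f_II = 0.41 × 0.0157288 = 0.0064488
  P(Z=III)·f_III = 0.32 × 3.90134e-05 = 1.24843e-05
Normaliser: 0.000135935 + 0.0064488 + 1.24843e-05 = 0.00659722
Responsibility of Class II: 0.0064488 / 0.00659722 ≈ 0.978

0.978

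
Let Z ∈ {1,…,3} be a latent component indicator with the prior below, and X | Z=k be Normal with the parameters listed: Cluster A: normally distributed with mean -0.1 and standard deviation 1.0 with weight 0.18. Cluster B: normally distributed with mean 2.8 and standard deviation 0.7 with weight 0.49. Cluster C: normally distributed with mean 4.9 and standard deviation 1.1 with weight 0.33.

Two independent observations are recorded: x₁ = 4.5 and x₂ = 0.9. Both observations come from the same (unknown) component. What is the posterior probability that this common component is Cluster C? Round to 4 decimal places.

0.2065

Posterior ∝ prior × likelihood, so P(k | x) ∝ π_k f_k(x); normalise over all components.
Since both observations come from the same component, the likelihood for component k is f_k(x₁)·f_k(x₂).
  f_A = [(1/(1.0·√(2π)))·exp(−(4.5−-0.1)²/(2·1.0²)) = 0.398942·exp(-10.58000) = 1.01409e-05] × [0.241971] = 2.45379e-06
  f_B = [(1/(0.7·√(2π)))·exp(−(4.5−2.8)²/(2·0.7²)) = 0.569918·exp(-2.94898) = 0.0298598] × [0.0143223] = 0.000427661
  f_C = [(1/(1.1·√(2π)))·exp(−(4.5−4.9)²/(2·1.1²)) = 0.362675·exp(-0.06612) = 0.339472] × [0.000487696] = 0.000165559
Unnormalised posteriors:
  π_A·f_A = 0.18 × 2.45379e-06 = 4.41682e-07
  π_B·f_B = 0.49 × 0.000427661 = 0.000209554
  π_C·f_C = 0.33 × 0.000165559 = 5.46344e-05
Normaliser: 4.41682e-07 + 0.000209554 + 5.46344e-05 = 0.00026463
P(Cluster C | x) ≈ 0.2065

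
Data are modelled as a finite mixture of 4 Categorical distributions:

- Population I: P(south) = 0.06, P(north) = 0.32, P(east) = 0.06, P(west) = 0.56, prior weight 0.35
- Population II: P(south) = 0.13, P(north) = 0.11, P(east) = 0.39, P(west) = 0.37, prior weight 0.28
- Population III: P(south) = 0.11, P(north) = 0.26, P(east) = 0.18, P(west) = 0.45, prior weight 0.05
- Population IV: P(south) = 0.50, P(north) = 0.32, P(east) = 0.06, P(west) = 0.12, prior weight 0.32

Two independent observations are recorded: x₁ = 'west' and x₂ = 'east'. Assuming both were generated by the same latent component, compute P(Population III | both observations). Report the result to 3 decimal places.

0.069

The responsibility of component k is w_k f_k(x) divided by Σ_j w_j f_j(x).
Since both observations come from the same component, the likelihood for component k is f_k(x₁)·f_k(x₂).
  p_I = [P(west | comp) = 0.56] × [0.06] = 0.0336
  p_II = [P(west | comp) = 0.37] × [0.39] = 0.1443
  p_III = [P(west | comp) = 0.45] × [0.18] = 0.081
  p_IV = [P(west | comp) = 0.12] × [0.06] = 0.0072
Multiply by the mixture weights:
  w_I·p_I = 0.35 × 0.0336 = 0.01176
  w_II·p_II = 0.28 × 0.1443 = 0.040404
  w_III·p_III = 0.05 × 0.081 = 0.00405
  w_IV·p_IV = 0.32 × 0.0072 = 0.002304
Denominator: 0.01176 + 0.040404 + 0.00405 + 0.002304 = 0.058518
P(Population III | x₁, x₂) = 0.00405 / 0.058518 ≈ 0.069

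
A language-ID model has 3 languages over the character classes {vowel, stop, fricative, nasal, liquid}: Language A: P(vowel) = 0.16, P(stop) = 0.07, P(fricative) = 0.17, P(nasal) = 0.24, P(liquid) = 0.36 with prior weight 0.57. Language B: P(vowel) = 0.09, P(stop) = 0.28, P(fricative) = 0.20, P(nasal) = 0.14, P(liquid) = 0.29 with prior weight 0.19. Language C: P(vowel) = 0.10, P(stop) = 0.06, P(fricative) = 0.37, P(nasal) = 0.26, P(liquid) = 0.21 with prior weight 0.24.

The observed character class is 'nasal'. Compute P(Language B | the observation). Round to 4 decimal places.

The responsibility of component k is w_k f_k(x) divided by Σ_j w_j f_j(x).
Evaluate each component's likelihood at the observed value:
  f_A = P(nasal | comp) = 0.24
  f_B = P(nasal | comp) = 0.14
  f_C = P(nasal | comp) = 0.26
Unnormalised posteriors:
  w_A·f_A = 0.57 × 0.24 = 0.1368
  w_B·f_B = 0.19 × 0.14 = 0.0266
  w_C·f_C = 0.24 × 0.26 = 0.0624
Evidence: 0.1368 + 0.0266 + 0.0624 = 0.2258
Responsibility of Language B: 0.0266 / 0.2258 ≈ 0.1178

0.1178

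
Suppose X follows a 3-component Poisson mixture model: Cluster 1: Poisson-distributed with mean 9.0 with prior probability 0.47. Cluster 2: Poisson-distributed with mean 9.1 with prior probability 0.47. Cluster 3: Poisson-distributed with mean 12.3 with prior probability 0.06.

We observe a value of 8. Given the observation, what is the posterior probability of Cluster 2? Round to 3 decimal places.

Apply Bayes' rule: the posterior for each component is proportional to its prior times its likelihood at x.
Evaluate each component's likelihood at the observed value:
  L_1 = e^(−9.0)·9.0^8/8! = 0.131756
  L_2 = e^(−9.1)·9.1^8/8! = 0.130236
  L_3 = e^(−12.3)·12.3^8/8! = 0.0591423
Multiply by the mixture weights:
  P(Z=1)·L_1 = 0.47 × 0.131756 = 0.0619252
  P(Z=2)·L_2 = 0.47 × 0.130236 = 0.0612109
  P(Z=3)·L_3 = 0.06 × 0.0591423 = 0.00354854
Denominator: 0.0619252 + 0.0612109 + 0.00354854 = 0.126685
Responsibility of Cluster 2: 0.0612109 / 0.126685 ≈ 0.483

0.483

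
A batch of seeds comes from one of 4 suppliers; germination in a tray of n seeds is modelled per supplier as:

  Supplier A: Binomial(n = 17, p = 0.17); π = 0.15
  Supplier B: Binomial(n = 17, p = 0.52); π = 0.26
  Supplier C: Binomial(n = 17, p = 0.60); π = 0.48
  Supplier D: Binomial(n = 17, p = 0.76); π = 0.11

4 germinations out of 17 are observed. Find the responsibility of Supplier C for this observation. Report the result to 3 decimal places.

Apply Bayes' rule: the posterior for each component is proportional to its prior times its likelihood at x.
Component likelihoods at x = 4 germinations out of 17:
  p_A = C(17,4)·0.17^4·0.83^13 = 2380·0.00083521·0.0887187 = 0.176355
  p_B = C(17,4)·0.52^4·0.48^13 = 2380·0.0731162·7.18019e-05 = 0.0124947
  p_C = C(17,4)·0.60^4·0.40^13 = 2380·0.1296·6.71089e-06 = 0.00206996
  p_D = C(17,4)·0.76^4·0.24^13 = 2380·0.333622·8.76488e-09 = 6.95949e-06
Weight by the priors:
  π_A·p_A = 0.15 × 0.176355 = 0.0264533
  π_B·p_B = 0.26 × 0.0124947 = 0.00324863
  π_C·p_C = 0.48 × 0.00206996 = 0.000993581
  π_D·p_D = 0.11 × 6.95949e-06 = 7.65544e-07
Evidence: 0.0264533 + 0.00324863 + 0.000993581 + 7.65544e-07 = 0.0306962
P(Supplier C | data) = 0.000993581 / 0.0306962 ≈ 0.032

0.032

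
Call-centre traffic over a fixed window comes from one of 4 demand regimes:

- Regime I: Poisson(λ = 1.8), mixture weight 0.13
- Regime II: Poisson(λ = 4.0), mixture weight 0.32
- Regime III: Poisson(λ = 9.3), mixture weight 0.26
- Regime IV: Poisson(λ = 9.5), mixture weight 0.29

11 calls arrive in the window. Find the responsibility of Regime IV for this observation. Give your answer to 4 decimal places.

0.5301

Apply Bayes' rule: the posterior for each component is proportional to its prior times its likelihood at x.
Component likelihoods at x = 11 calls:
  p_I = 2.66141e-06
  p_II = 0.00192454
  p_III = 0.10309
  p_IV = 0.106661
Weight by the priors:
  π_I·p_I = 0.13 × 2.66141e-06 = 3.45983e-07
  π_II·p_II = 0.32 × 0.00192454 = 0.000615852
  π_III·p_III = 0.26 × 0.10309 = 0.0268035
  π_IV·p_IV = 0.29 × 0.106661 = 0.0309317
Sum: 3.45983e-07 + 0.000615852 + 0.0268035 + 0.0309317 = 0.0583514
So the posterior for Regime IV is 0.0309317 / 0.0583514 ≈ 0.5301.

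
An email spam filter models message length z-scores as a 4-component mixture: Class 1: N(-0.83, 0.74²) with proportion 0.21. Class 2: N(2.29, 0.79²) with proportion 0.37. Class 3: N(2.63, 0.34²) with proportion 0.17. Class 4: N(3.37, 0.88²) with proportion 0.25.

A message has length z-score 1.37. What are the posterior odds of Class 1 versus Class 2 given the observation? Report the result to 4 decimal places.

0.0144

Posterior odds = (w_i f_i(x)) / (w_j f_j(x)); the normalising sum cancels.
Component likelihoods at x = 1.37:
  p_1 = 0.00649244
  p_2 = 0.256324
  p_3 = 0.00122243
  p_4 = 0.0342609
Odds = (0.21/0.37) × (0.00649244/0.256324) = 0.567568 × 0.025329 ≈ 0.0144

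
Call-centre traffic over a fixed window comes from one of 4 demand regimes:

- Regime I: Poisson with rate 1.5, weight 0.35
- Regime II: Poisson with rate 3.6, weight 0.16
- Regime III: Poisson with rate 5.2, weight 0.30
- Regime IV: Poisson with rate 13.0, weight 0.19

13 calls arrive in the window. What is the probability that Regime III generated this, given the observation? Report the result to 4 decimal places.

By Bayes' theorem, P(k | x) = π_k f_k(x) / Σ_j π_j f_j(x).
Poisson probabilities:
  L_I = e^(−1.5)·1.5^13/13! = 6.97372e-09
  L_II = e^(−3.6)·3.6^13/13! = 7.485e-05
  L_III = e^(−5.2)·5.2^13/13! = 0.00180066
  L_IV = e^(−13.0)·13.0^13/13! = 0.10994
Multiply by the mixture weights:
  π_I·L_I = 0.35 × 6.97372e-09 = 2.4408e-09
  π_II·L_II = 0.16 × 7.485e-05 = 1.1976e-05
  π_III·L_III = 0.30 × 0.00180066 = 0.000540198
  π_IV·L_IV = 0.19 × 0.10994 = 0.0208886
Marginal: 2.4408e-09 + 1.1976e-05 + 0.000540198 + 0.0208886 = 0.0214407
So the posterior for Regime III is 0.000540198 / 0.0214407 ≈ 0.0252.

0.0252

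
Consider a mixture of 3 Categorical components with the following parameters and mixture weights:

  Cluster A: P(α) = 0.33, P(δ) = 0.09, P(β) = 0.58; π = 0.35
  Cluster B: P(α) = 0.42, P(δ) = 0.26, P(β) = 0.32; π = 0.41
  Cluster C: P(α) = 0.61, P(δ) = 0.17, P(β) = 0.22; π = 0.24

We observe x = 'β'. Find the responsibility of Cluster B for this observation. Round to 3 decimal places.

0.339

P(component k | x) = π_k·f_k(x) / marginal(x), where marginal(x) = Σ_j π_j·f_j(x).
Component likelihoods at x = 'β':
  p_A = P(β | comp) = 0.58
  p_B = P(β | comp) = 0.32
  p_C = P(β | comp) = 0.22
Weight by the priors:
  π_A·p_A = 0.35 × 0.58 = 0.203
  π_B·p_B = 0.41 × 0.32 = 0.1312
  π_C·p_C = 0.24 × 0.22 = 0.0528
Sum: 0.203 + 0.1312 + 0.0528 = 0.387
Responsibility of Cluster B: 0.1312 / 0.387 ≈ 0.339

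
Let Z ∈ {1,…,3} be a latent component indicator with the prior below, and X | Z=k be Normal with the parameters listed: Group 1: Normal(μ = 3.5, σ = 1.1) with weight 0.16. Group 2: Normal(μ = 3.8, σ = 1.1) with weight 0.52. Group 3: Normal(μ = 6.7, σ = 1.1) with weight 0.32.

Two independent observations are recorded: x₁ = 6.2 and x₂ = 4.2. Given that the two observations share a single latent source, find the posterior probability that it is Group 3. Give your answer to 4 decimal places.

0.2976

By Bayes' theorem, P(k | x) = π_k f_k(x) / Σ_j π_j f_j(x).
Since both observations come from the same component, the likelihood for component k is f_k(x₁)·f_k(x₂).
  f_1 = [(1/(1.1·√(2π)))·exp(−(6.2−3.5)²/(2·1.1²)) = 0.362675·exp(-3.01240) = 0.0178341] × [0.296198] = 0.00528241
  f_2 = [(1/(1.1·√(2π)))·exp(−(6.2−3.8)²/(2·1.1²)) = 0.362675·exp(-2.38017) = 0.0335602] × [0.339472] = 0.0113927
  f_3 = [(1/(1.1·√(2π)))·exp(−(6.2−6.7)²/(2·1.1²)) = 0.362675·exp(-0.10331) = 0.327079] × [0.0274087] = 0.00896481
Prior × likelihood for each component:
  π_1·f_1 = 0.16 × 0.00528241 = 0.000845185
  π_2·f_2 = 0.52 × 0.0113927 = 0.00592423
  π_3·f_3 = 0.32 × 0.00896481 = 0.00286874
Normaliser: 0.000845185 + 0.00592423 + 0.00286874 = 0.00963815
So the posterior for Group 3 is 0.00286874 / 0.00963815 ≈ 0.2976.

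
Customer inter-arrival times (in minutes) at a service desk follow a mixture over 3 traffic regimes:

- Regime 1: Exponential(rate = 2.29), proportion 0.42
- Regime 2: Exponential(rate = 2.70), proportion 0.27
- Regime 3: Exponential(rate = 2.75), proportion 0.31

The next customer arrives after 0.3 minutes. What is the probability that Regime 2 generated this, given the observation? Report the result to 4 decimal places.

0.2744

Apply Bayes' rule: the posterior for each component is proportional to its prior times its likelihood at x.
Exponential densities:
  L_1 = 1.15206
  L_2 = 1.20112
  L_3 = 1.20515
Weight by the priors:
  w_1·L_1 = 0.42 × 1.15206 = 0.483865
  w_2·L_2 = 0.27 × 1.20112 = 0.324302
  w_3·L_3 = 0.31 × 1.20515 = 0.373595
Marginal: 0.483865 + 0.324302 + 0.373595 = 1.18176
P(Regime 2 | the observation) = 0.324302 / 1.18176 ≈ 0.2744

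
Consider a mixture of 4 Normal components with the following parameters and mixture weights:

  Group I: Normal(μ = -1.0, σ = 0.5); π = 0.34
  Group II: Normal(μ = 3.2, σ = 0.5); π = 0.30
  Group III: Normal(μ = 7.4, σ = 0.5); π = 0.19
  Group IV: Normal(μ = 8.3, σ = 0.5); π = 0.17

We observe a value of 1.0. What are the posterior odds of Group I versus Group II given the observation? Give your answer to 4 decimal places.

The posterior odds equal the prior odds times the likelihood ratio: (w_i/w_j)·(f_i(x)/f_j(x)).
Evaluate each component's likelihood at the observed value:
  f_I = (1/(0.5·√(2π)))·exp(−(1.0−-1.0)²/(2·0.5²)) = 0.797885·exp(-8.00000) = 0.00026766
  f_II = (1/(0.5·√(2π)))·exp(−(1.0−3.2)²/(2·0.5²)) = 0.797885·exp(-9.68000) = 4.98849e-05
  f_III = (1/(0.5·√(2π)))·exp(−(1.0−7.4)²/(2·0.5²)) = 0.797885·exp(-81.92000) = 2.11123e-36
  f_IV = (1/(0.5·√(2π)))·exp(−(1.0−8.3)²/(2·0.5²)) = 0.797885·exp(-106.58000) = 4.1194e-47
Odds = (0.34/0.30) × (0.00026766/4.98849e-05) = 1.13333 × 5.36556 ≈ 6.0810

6.0810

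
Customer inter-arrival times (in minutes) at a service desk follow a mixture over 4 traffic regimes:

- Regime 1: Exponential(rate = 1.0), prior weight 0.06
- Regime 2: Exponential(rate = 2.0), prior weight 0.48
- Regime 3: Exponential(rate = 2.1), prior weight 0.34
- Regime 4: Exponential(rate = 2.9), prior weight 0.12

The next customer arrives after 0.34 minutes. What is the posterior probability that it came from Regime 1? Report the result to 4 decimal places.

P(component k | x) = P(Z=k)·f_k(x) / marginal(x), where marginal(x) = Σ_j P(Z=j)·f_j(x).
Evaluate each component's likelihood at the observed value:
  f_1 = 1.0·e^(−1.0·0.34) = 1.0·e^(−0.3400) = 0.71177
  f_2 = 2.0·e^(−2.0·0.34) = 2.0·e^(−0.6800) = 1.01323
  f_3 = 2.1·e^(−2.1·0.34) = 2.1·e^(−0.7140) = 1.02833
  f_4 = 2.9·e^(−2.9·0.34) = 2.9·e^(−0.9860) = 1.08189
Unnormalised posteriors:
  P(Z=1)·f_1 = 0.06 × 0.71177 = 0.0427062
  P(Z=2)·f_2 = 0.48 × 1.01323 = 0.486352
  P(Z=3)·f_3 = 0.34 × 1.02833 = 0.349633
  P(Z=4)·f_4 = 0.12 × 1.08189 = 0.129827
Marginal: 0.0427062 + 0.486352 + 0.349633 + 0.129827 = 1.00852
P(Regime 1 | the observation) = 0.0427062 / 1.00852 ≈ 0.0423

0.0423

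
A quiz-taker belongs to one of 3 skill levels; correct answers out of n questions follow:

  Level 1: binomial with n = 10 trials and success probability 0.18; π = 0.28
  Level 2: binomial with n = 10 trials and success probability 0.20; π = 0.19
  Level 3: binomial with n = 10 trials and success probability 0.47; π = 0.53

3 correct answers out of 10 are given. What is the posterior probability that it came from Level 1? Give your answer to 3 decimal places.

Apply Bayes' rule: the posterior for each component is proportional to its prior times its likelihood at x.
Binomial probabilities:
  p_1 = 0.17446
  p_2 = 0.201327
  p_3 = 0.146354
Prior × likelihood for each component:
  π_1·p_1 = 0.28 × 0.17446 = 0.0488488
  π_2·p_2 = 0.19 × 0.201327 = 0.0382521
  π_3·p_3 = 0.53 × 0.146354 = 0.0775679
Marginal: 0.0488488 + 0.0382521 + 0.0775679 = 0.164669
P(Level 1 | the observation) ≈ 0.297

0.297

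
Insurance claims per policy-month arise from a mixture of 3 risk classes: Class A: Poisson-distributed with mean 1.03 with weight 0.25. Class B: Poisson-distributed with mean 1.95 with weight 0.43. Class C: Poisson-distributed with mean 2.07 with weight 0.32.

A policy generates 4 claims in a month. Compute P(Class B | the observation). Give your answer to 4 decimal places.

0.5124

By Bayes' theorem, P(k | x) = π_k f_k(x) / Σ_j π_j f_j(x).
Poisson probabilities:
  L_A = 0.0167423
  L_B = 0.0857142
  L_C = 0.0965341
Multiply by the mixture weights:
  π_A·L_A = 0.25 × 0.0167423 = 0.00418557
  π_B·L_B = 0.43 × 0.0857142 = 0.0368571
  π_C·L_C = 0.32 × 0.0965341 = 0.0308909
Denominator: 0.00418557 + 0.0368571 + 0.0308909 = 0.0719336
So the posterior for Class B is 0.0368571 / 0.0719336 ≈ 0.5124.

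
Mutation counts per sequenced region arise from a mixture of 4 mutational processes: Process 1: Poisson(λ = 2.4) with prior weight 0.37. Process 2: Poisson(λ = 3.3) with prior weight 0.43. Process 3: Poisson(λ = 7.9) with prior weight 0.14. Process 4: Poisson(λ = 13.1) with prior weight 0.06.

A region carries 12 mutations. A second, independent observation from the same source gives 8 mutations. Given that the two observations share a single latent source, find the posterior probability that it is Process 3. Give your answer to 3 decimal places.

P(component k | x) = w_k·f_k(x) / marginal(x), where marginal(x) = Σ_j w_j·f_j(x).
Since both observations come from the same component, the likelihood for component k is f_k(x₁)·f_k(x₂).
  L_1 = [6.91658e-06] × [0.00247664] = 1.71299e-08
  L_2 = [0.000128428] × [0.0128653] = 1.65226e-06
  L_3 = [0.0457364] × [0.139499] = 0.00638016
  L_4 = [0.109059] × [0.0439939] = 0.00479792
Prior × likelihood for each component:
  w_1·L_1 = 0.37 × 1.71299e-08 = 6.33805e-09
  w_2·L_2 = 0.43 × 1.65226e-06 = 7.10471e-07
  w_3·L_3 = 0.14 × 0.00638016 = 0.000893222
  w_4·L_4 = 0.06 × 0.00479792 = 0.000287875
Marginal: 6.33805e-09 + 7.10471e-07 + 0.000893222 + 0.000287875 = 0.00118181
P(Process 3 | data) ≈ 0.756

0.756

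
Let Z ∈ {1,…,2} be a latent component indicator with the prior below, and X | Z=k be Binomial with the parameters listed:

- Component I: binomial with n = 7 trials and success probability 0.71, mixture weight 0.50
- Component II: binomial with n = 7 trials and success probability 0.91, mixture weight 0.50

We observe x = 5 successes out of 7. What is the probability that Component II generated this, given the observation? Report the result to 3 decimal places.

Apply Bayes' rule: the posterior for each component is proportional to its prior times its likelihood at x.
Component likelihoods at x = 5 successes out of 7:
  f_I = C(7,5)·0.71^5·0.29^2 = 21·0.180423·0.0841 = 0.318645
  f_II = C(7,5)·0.91^5·0.09^2 = 21·0.624032·0.0081 = 0.106148
Unnormalised posteriors:
  π_I·f_I = 0.50 × 0.318645 = 0.159322
  π_II·f_II = 0.50 × 0.106148 = 0.0530739
Normaliser: 0.159322 + 0.0530739 = 0.212396
So the posterior for Component II is 0.0530739 / 0.212396 ≈ 0.250.

0.250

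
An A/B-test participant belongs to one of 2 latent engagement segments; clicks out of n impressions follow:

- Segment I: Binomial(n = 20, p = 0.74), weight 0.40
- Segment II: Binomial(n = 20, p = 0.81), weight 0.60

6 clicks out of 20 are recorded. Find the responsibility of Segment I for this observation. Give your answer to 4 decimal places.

The responsibility of component k is π_k f_k(x) divided by Σ_j π_j f_j(x).
Binomial probabilities:
  L_I = 4.10583e-05
  L_II = 8.7467e-07
Multiply by the mixture weights:
  π_I·L_I = 0.40 × 4.10583e-05 = 1.64233e-05
  π_II·L_II = 0.60 × 8.7467e-07 = 5.24802e-07
Sum: 1.64233e-05 + 5.24802e-07 = 1.69481e-05
Responsibility of Segment I: 1.64233e-05 / 1.69481e-05 ≈ 0.9690

0.9690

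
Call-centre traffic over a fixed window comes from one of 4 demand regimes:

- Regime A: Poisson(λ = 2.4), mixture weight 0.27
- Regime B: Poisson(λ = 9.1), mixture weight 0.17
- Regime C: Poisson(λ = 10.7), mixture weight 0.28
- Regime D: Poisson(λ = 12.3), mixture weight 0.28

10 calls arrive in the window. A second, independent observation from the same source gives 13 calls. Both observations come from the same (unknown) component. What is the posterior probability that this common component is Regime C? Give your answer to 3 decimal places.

By Bayes' theorem, P(k | x) = π_k f_k(x) / Σ_j π_j f_j(x).
Since both observations come from the same component, the likelihood for component k is f_k(x₁)·f_k(x₂).
  p_A = [0.000158505] × [1.27691e-06] = 2.02396e-10
  p_B = [0.119832] × [0.0526233] = 0.00630593
  p_C = [0.122215] × [0.0872485] = 0.0106631
  p_D = [0.0994182] × [0.107811] = 0.0107184
Unnormalised posteriors:
  π_A·p_A = 0.27 × 2.02396e-10 = 5.46469e-11
  π_B·p_B = 0.17 × 0.00630593 = 0.00107201
  π_C·p_C = 0.28 × 0.0106631 = 0.00298566
  π_D·p_D = 0.28 × 0.0107184 = 0.00300115
Marginal: 5.46469e-11 + 0.00107201 + 0.00298566 + 0.00300115 = 0.00705882
P(Regime C | x₁,x₂) = 0.00298566 / 0.00705882 ≈ 0.423

0.423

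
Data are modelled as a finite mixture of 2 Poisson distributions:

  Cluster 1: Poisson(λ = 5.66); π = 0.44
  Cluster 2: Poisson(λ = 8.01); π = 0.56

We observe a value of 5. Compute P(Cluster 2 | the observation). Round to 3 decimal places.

0.408

P(component k | x) = π_k·f_k(x) / marginal(x), where marginal(x) = Σ_j π_j·f_j(x).
Poisson probabilities:
  f_1 = e^(−5.66)·5.66^5/5! = 0.168575
  f_2 = e^(−8.01)·8.01^5/5! = 0.0912604
Weight by the priors:
  π_1·f_1 = 0.44 × 0.168575 = 0.0741732
  π_2·f_2 = 0.56 × 0.0912604 = 0.0511058
Marginal: 0.0741732 + 0.0511058 = 0.125279
So the posterior for Cluster 2 is 0.0511058 / 0.125279 ≈ 0.408.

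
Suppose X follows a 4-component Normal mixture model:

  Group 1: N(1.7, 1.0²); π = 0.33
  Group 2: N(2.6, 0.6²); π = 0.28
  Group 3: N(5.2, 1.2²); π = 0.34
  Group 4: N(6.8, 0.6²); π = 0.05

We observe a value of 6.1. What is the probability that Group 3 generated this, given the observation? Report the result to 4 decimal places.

Posterior ∝ prior × likelihood, so P(k | x) ∝ w_k f_k(x); normalise over all components.
Component likelihoods at x = 6.1:
  p_1 = (1/(1.0·√(2π)))·exp(−(6.1−1.7)²/(2·1.0²)) = 0.398942·exp(-9.68000) = 2.49425e-05
  p_2 = (1/(0.6·√(2π)))·exp(−(6.1−2.6)²/(2·0.6²)) = 0.664904·exp(-17.01389) = 2.71469e-08
  p_3 = (1/(1.2·√(2π)))·exp(−(6.1−5.2)²/(2·1.2²)) = 0.332452·exp(-0.28125) = 0.250948
  p_4 = (1/(0.6·√(2π)))·exp(−(6.1−6.8)²/(2·0.6²)) = 0.664904·exp(-0.68056) = 0.336664
Prior × likelihood for each component:
  w_1·p_1 = 0.33 × 2.49425e-05 = 8.23102e-06
  w_2·p_2 = 0.28 × 2.71469e-08 = 7.60114e-09
  w_3·p_3 = 0.34 × 0.250948 = 0.0853223
  w_4·p_4 = 0.05 × 0.336664 = 0.0168332
Normaliser: 8.23102e-06 + 7.60114e-09 + 0.0853223 + 0.0168332 = 0.102164
P(Group 3 | x) ≈ 0.8352

0.8352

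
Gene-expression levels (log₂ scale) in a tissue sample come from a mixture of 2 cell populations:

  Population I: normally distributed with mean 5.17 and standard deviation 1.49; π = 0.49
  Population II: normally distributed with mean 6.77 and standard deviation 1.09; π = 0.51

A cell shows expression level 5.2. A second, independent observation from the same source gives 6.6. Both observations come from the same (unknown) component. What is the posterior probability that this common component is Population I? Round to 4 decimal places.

Apply Bayes' rule: the posterior for each component is proportional to its prior times its likelihood at x.
Since both observations come from the same component, the likelihood for component k is f_k(x₁)·f_k(x₂).
  f_I = [(1/(1.49·√(2π)))·exp(−(5.2−5.17)²/(2·1.49²)) = 0.267746·exp(-0.00020) = 0.267692] × [0.168932] = 0.0452219
  f_II = [(1/(1.09·√(2π)))·exp(−(5.2−6.77)²/(2·1.09²)) = 0.366002·exp(-1.03733) = 0.129711] × [0.361578] = 0.0469007
Weight by the priors:
  π_I·f_I = 0.49 × 0.0452219 = 0.0221587
  π_II·f_II = 0.51 × 0.0469007 = 0.0239193
Normaliser: 0.0221587 + 0.0239193 = 0.0460781
P(Population I | data) ≈ 0.4809

0.4809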